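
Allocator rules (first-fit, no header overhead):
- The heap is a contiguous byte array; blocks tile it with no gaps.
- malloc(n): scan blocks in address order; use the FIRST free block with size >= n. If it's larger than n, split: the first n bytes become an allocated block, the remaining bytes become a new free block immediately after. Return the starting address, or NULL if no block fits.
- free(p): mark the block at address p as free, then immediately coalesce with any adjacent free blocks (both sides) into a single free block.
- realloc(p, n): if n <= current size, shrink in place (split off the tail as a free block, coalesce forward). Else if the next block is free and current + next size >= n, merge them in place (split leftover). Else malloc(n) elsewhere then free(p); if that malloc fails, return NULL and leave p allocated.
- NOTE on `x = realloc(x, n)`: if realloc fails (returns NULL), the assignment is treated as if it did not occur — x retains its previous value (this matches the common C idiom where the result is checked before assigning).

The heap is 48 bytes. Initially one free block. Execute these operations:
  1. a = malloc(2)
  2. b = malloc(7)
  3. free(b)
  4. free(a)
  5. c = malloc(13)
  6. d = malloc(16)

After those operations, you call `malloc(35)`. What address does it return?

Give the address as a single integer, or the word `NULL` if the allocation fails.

Answer: NULL

Derivation:
Op 1: a = malloc(2) -> a = 0; heap: [0-1 ALLOC][2-47 FREE]
Op 2: b = malloc(7) -> b = 2; heap: [0-1 ALLOC][2-8 ALLOC][9-47 FREE]
Op 3: free(b) -> (freed b); heap: [0-1 ALLOC][2-47 FREE]
Op 4: free(a) -> (freed a); heap: [0-47 FREE]
Op 5: c = malloc(13) -> c = 0; heap: [0-12 ALLOC][13-47 FREE]
Op 6: d = malloc(16) -> d = 13; heap: [0-12 ALLOC][13-28 ALLOC][29-47 FREE]
malloc(35): first-fit scan over [0-12 ALLOC][13-28 ALLOC][29-47 FREE] -> NULL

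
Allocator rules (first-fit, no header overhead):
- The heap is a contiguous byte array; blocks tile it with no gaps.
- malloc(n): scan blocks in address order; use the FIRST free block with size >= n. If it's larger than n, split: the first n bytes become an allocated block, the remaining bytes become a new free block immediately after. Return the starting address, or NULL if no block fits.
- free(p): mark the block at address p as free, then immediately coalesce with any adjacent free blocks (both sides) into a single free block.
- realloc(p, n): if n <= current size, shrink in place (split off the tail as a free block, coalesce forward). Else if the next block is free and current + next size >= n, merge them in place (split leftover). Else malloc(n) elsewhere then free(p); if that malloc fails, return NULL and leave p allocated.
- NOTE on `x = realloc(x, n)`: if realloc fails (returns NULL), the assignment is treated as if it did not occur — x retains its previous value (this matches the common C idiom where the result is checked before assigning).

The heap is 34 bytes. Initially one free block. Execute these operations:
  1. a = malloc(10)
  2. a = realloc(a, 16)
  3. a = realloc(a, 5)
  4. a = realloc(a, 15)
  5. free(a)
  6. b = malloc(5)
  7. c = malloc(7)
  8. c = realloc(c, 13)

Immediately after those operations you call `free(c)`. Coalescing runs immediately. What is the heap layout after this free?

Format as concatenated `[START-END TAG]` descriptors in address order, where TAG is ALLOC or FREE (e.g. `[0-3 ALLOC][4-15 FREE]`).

Answer: [0-4 ALLOC][5-33 FREE]

Derivation:
Op 1: a = malloc(10) -> a = 0; heap: [0-9 ALLOC][10-33 FREE]
Op 2: a = realloc(a, 16) -> a = 0; heap: [0-15 ALLOC][16-33 FREE]
Op 3: a = realloc(a, 5) -> a = 0; heap: [0-4 ALLOC][5-33 FREE]
Op 4: a = realloc(a, 15) -> a = 0; heap: [0-14 ALLOC][15-33 FREE]
Op 5: free(a) -> (freed a); heap: [0-33 FREE]
Op 6: b = malloc(5) -> b = 0; heap: [0-4 ALLOC][5-33 FREE]
Op 7: c = malloc(7) -> c = 5; heap: [0-4 ALLOC][5-11 ALLOC][12-33 FREE]
Op 8: c = realloc(c, 13) -> c = 5; heap: [0-4 ALLOC][5-17 ALLOC][18-33 FREE]
free(c): c = 5 -> block [5-17 ALLOC]; mark free, coalesce with adjacent free neighbors -> [0-4 ALLOC][5-33 FREE]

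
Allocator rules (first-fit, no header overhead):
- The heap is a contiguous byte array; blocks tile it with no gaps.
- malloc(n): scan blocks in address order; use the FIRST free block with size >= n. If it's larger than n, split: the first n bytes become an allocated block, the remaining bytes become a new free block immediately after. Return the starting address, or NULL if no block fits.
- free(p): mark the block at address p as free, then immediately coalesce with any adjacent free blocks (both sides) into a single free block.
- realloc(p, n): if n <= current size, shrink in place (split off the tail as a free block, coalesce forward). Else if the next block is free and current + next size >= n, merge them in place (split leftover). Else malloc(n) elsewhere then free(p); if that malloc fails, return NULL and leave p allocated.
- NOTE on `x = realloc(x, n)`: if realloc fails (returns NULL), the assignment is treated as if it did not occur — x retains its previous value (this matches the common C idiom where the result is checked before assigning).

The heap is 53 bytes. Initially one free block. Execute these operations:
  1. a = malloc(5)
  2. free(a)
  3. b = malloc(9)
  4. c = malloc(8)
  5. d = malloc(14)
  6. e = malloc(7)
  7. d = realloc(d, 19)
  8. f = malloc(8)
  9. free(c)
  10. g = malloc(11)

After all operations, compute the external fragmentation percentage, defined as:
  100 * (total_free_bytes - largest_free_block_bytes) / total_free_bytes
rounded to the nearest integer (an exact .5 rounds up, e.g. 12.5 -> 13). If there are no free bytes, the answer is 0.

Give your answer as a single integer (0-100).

Answer: 47

Derivation:
Op 1: a = malloc(5) -> a = 0; heap: [0-4 ALLOC][5-52 FREE]
Op 2: free(a) -> (freed a); heap: [0-52 FREE]
Op 3: b = malloc(9) -> b = 0; heap: [0-8 ALLOC][9-52 FREE]
Op 4: c = malloc(8) -> c = 9; heap: [0-8 ALLOC][9-16 ALLOC][17-52 FREE]
Op 5: d = malloc(14) -> d = 17; heap: [0-8 ALLOC][9-16 ALLOC][17-30 ALLOC][31-52 FREE]
Op 6: e = malloc(7) -> e = 31; heap: [0-8 ALLOC][9-16 ALLOC][17-30 ALLOC][31-37 ALLOC][38-52 FREE]
Op 7: d = realloc(d, 19) -> NULL (d unchanged); heap: [0-8 ALLOC][9-16 ALLOC][17-30 ALLOC][31-37 ALLOC][38-52 FREE]
Op 8: f = malloc(8) -> f = 38; heap: [0-8 ALLOC][9-16 ALLOC][17-30 ALLOC][31-37 ALLOC][38-45 ALLOC][46-52 FREE]
Op 9: free(c) -> (freed c); heap: [0-8 ALLOC][9-16 FREE][17-30 ALLOC][31-37 ALLOC][38-45 ALLOC][46-52 FREE]
Op 10: g = malloc(11) -> g = NULL; heap: [0-8 ALLOC][9-16 FREE][17-30 ALLOC][31-37 ALLOC][38-45 ALLOC][46-52 FREE]
Free blocks: [8 7] total_free=15 largest=8 -> 100*(15-8)/15 = 700/15 ≈ 46.667 -> rounds to 47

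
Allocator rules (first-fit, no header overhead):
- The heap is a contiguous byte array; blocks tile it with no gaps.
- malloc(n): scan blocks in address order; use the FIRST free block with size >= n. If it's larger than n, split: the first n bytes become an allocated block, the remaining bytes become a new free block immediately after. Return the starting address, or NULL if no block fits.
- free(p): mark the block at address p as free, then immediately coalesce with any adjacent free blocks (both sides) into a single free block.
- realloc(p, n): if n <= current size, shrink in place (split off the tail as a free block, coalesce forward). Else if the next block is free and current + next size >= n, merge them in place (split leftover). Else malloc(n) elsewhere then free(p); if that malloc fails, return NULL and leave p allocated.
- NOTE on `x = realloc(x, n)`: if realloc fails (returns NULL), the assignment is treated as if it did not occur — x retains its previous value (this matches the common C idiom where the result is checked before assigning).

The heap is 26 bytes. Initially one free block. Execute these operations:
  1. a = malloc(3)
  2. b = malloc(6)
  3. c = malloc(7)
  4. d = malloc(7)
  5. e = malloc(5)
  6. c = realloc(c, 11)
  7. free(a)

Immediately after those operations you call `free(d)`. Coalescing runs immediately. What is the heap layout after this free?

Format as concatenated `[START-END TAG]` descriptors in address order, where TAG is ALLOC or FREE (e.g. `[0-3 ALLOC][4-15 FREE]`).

Op 1: a = malloc(3) -> a = 0; heap: [0-2 ALLOC][3-25 FREE]
Op 2: b = malloc(6) -> b = 3; heap: [0-2 ALLOC][3-8 ALLOC][9-25 FREE]
Op 3: c = malloc(7) -> c = 9; heap: [0-2 ALLOC][3-8 ALLOC][9-15 ALLOC][16-25 FREE]
Op 4: d = malloc(7) -> d = 16; heap: [0-2 ALLOC][3-8 ALLOC][9-15 ALLOC][16-22 ALLOC][23-25 FREE]
Op 5: e = malloc(5) -> e = NULL; heap: [0-2 ALLOC][3-8 ALLOC][9-15 ALLOC][16-22 ALLOC][23-25 FREE]
Op 6: c = realloc(c, 11) -> NULL (c unchanged); heap: [0-2 ALLOC][3-8 ALLOC][9-15 ALLOC][16-22 ALLOC][23-25 FREE]
Op 7: free(a) -> (freed a); heap: [0-2 FREE][3-8 ALLOC][9-15 ALLOC][16-22 ALLOC][23-25 FREE]
free(d): d = 16 -> block [16-22 ALLOC]; mark free, coalesce with adjacent free neighbors -> [0-2 FREE][3-8 ALLOC][9-15 ALLOC][16-25 FREE]

Answer: [0-2 FREE][3-8 ALLOC][9-15 ALLOC][16-25 FREE]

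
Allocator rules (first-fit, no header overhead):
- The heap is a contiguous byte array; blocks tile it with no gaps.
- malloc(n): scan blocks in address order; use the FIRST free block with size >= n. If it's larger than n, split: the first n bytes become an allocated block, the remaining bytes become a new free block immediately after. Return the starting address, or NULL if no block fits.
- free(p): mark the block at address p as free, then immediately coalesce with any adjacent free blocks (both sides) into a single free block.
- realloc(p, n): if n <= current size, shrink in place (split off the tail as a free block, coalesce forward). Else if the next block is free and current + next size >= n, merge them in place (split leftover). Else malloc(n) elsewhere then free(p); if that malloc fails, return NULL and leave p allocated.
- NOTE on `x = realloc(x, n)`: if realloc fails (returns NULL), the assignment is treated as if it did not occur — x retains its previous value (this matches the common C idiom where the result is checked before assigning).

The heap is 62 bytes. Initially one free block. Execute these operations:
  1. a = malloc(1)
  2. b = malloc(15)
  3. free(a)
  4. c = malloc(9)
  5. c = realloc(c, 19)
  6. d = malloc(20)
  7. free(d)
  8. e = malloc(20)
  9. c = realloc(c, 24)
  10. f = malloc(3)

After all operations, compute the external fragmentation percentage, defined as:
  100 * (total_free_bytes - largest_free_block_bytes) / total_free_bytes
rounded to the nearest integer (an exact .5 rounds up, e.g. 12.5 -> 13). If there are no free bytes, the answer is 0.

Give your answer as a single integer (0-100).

Op 1: a = malloc(1) -> a = 0; heap: [0-0 ALLOC][1-61 FREE]
Op 2: b = malloc(15) -> b = 1; heap: [0-0 ALLOC][1-15 ALLOC][16-61 FREE]
Op 3: free(a) -> (freed a); heap: [0-0 FREE][1-15 ALLOC][16-61 FREE]
Op 4: c = malloc(9) -> c = 16; heap: [0-0 FREE][1-15 ALLOC][16-24 ALLOC][25-61 FREE]
Op 5: c = realloc(c, 19) -> c = 16; heap: [0-0 FREE][1-15 ALLOC][16-34 ALLOC][35-61 FREE]
Op 6: d = malloc(20) -> d = 35; heap: [0-0 FREE][1-15 ALLOC][16-34 ALLOC][35-54 ALLOC][55-61 FREE]
Op 7: free(d) -> (freed d); heap: [0-0 FREE][1-15 ALLOC][16-34 ALLOC][35-61 FREE]
Op 8: e = malloc(20) -> e = 35; heap: [0-0 FREE][1-15 ALLOC][16-34 ALLOC][35-54 ALLOC][55-61 FREE]
Op 9: c = realloc(c, 24) -> NULL (c unchanged); heap: [0-0 FREE][1-15 ALLOC][16-34 ALLOC][35-54 ALLOC][55-61 FREE]
Op 10: f = malloc(3) -> f = 55; heap: [0-0 FREE][1-15 ALLOC][16-34 ALLOC][35-54 ALLOC][55-57 ALLOC][58-61 FREE]
Free blocks: [1 4] total_free=5 largest=4 -> 100*(5-4)/5 = 100/5 = 20

Answer: 20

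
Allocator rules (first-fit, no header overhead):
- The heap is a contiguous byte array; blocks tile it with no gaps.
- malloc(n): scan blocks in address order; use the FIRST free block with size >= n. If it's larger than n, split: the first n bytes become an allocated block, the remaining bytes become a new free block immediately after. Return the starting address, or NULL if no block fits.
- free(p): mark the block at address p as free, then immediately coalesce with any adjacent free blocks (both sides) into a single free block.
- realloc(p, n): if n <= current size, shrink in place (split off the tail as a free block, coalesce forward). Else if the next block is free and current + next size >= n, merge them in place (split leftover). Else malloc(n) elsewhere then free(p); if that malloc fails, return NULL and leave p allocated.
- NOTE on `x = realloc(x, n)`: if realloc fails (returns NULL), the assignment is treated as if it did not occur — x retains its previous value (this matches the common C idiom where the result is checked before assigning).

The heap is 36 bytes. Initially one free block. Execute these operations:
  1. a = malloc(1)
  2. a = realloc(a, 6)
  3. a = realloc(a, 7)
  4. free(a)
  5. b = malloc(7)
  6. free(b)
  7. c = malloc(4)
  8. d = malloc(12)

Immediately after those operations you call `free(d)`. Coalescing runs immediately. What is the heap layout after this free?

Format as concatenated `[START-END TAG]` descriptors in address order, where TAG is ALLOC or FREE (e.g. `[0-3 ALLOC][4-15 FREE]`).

Answer: [0-3 ALLOC][4-35 FREE]

Derivation:
Op 1: a = malloc(1) -> a = 0; heap: [0-0 ALLOC][1-35 FREE]
Op 2: a = realloc(a, 6) -> a = 0; heap: [0-5 ALLOC][6-35 FREE]
Op 3: a = realloc(a, 7) -> a = 0; heap: [0-6 ALLOC][7-35 FREE]
Op 4: free(a) -> (freed a); heap: [0-35 FREE]
Op 5: b = malloc(7) -> b = 0; heap: [0-6 ALLOC][7-35 FREE]
Op 6: free(b) -> (freed b); heap: [0-35 FREE]
Op 7: c = malloc(4) -> c = 0; heap: [0-3 ALLOC][4-35 FREE]
Op 8: d = malloc(12) -> d = 4; heap: [0-3 ALLOC][4-15 ALLOC][16-35 FREE]
free(d): d = 4 -> block [4-15 ALLOC]; mark free, coalesce with adjacent free neighbors -> [0-3 ALLOC][4-35 FREE]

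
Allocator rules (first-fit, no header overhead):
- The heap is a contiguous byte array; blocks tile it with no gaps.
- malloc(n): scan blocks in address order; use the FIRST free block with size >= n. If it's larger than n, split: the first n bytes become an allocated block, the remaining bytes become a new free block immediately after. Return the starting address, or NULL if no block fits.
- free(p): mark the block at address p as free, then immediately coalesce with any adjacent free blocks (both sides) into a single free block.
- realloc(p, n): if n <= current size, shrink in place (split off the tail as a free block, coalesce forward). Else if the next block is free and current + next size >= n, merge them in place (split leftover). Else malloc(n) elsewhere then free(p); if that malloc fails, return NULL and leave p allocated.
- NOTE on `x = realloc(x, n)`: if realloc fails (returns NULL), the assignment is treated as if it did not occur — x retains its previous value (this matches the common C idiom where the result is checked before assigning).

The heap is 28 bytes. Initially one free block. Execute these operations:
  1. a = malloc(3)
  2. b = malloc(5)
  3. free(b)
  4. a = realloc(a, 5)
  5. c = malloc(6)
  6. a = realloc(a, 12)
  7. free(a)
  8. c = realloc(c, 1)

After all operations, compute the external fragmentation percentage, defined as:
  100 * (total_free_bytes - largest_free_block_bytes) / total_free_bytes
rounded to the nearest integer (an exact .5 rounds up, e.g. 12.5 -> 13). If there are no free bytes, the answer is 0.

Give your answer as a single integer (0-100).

Answer: 19

Derivation:
Op 1: a = malloc(3) -> a = 0; heap: [0-2 ALLOC][3-27 FREE]
Op 2: b = malloc(5) -> b = 3; heap: [0-2 ALLOC][3-7 ALLOC][8-27 FREE]
Op 3: free(b) -> (freed b); heap: [0-2 ALLOC][3-27 FREE]
Op 4: a = realloc(a, 5) -> a = 0; heap: [0-4 ALLOC][5-27 FREE]
Op 5: c = malloc(6) -> c = 5; heap: [0-4 ALLOC][5-10 ALLOC][11-27 FREE]
Op 6: a = realloc(a, 12) -> a = 11; heap: [0-4 FREE][5-10 ALLOC][11-22 ALLOC][23-27 FREE]
Op 7: free(a) -> (freed a); heap: [0-4 FREE][5-10 ALLOC][11-27 FREE]
Op 8: c = realloc(c, 1) -> c = 5; heap: [0-4 FREE][5-5 ALLOC][6-27 FREE]
Free blocks: [5 22] total_free=27 largest=22 -> 100*(27-22)/27 = 500/27 ≈ 18.519 -> rounds to 19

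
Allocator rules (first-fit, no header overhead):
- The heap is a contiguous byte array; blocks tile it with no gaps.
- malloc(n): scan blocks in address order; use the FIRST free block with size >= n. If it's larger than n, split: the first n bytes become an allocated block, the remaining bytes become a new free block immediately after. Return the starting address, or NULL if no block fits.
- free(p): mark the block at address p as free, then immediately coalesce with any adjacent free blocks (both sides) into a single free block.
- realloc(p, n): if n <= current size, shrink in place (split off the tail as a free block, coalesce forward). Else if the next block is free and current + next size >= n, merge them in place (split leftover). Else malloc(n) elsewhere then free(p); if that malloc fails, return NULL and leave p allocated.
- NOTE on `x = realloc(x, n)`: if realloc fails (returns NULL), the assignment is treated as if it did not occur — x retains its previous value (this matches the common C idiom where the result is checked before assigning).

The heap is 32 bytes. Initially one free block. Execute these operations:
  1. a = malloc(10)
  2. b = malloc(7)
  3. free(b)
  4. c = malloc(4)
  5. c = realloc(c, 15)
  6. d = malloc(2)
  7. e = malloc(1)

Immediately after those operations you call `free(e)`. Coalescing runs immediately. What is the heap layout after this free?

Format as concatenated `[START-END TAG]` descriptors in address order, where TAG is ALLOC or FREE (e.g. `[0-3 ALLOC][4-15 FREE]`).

Answer: [0-9 ALLOC][10-24 ALLOC][25-26 ALLOC][27-31 FREE]

Derivation:
Op 1: a = malloc(10) -> a = 0; heap: [0-9 ALLOC][10-31 FREE]
Op 2: b = malloc(7) -> b = 10; heap: [0-9 ALLOC][10-16 ALLOC][17-31 FREE]
Op 3: free(b) -> (freed b); heap: [0-9 ALLOC][10-31 FREE]
Op 4: c = malloc(4) -> c = 10; heap: [0-9 ALLOC][10-13 ALLOC][14-31 FREE]
Op 5: c = realloc(c, 15) -> c = 10; heap: [0-9 ALLOC][10-24 ALLOC][25-31 FREE]
Op 6: d = malloc(2) -> d = 25; heap: [0-9 ALLOC][10-24 ALLOC][25-26 ALLOC][27-31 FREE]
Op 7: e = malloc(1) -> e = 27; heap: [0-9 ALLOC][10-24 ALLOC][25-26 ALLOC][27-27 ALLOC][28-31 FREE]
free(e): e = 27 -> block [27-27 ALLOC]; mark free, coalesce with adjacent free neighbors -> [0-9 ALLOC][10-24 ALLOC][25-26 ALLOC][27-31 FREE]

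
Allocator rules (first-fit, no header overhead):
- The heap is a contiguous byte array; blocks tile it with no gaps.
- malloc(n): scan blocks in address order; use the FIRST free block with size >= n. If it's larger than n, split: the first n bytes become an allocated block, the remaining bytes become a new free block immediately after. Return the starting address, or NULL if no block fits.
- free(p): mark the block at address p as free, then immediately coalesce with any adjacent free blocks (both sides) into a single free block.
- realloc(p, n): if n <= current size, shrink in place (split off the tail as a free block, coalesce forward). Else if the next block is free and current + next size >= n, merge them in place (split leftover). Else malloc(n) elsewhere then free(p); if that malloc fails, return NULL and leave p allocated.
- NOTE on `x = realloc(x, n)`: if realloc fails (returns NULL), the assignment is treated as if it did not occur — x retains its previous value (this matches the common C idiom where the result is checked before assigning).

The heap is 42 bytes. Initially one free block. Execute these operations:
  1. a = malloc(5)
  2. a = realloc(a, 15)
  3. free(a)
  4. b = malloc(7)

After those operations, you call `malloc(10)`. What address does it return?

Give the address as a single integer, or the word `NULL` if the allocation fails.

Op 1: a = malloc(5) -> a = 0; heap: [0-4 ALLOC][5-41 FREE]
Op 2: a = realloc(a, 15) -> a = 0; heap: [0-14 ALLOC][15-41 FREE]
Op 3: free(a) -> (freed a); heap: [0-41 FREE]
Op 4: b = malloc(7) -> b = 0; heap: [0-6 ALLOC][7-41 FREE]
malloc(10): first-fit scan over [0-6 ALLOC][7-41 FREE] -> 7

Answer: 7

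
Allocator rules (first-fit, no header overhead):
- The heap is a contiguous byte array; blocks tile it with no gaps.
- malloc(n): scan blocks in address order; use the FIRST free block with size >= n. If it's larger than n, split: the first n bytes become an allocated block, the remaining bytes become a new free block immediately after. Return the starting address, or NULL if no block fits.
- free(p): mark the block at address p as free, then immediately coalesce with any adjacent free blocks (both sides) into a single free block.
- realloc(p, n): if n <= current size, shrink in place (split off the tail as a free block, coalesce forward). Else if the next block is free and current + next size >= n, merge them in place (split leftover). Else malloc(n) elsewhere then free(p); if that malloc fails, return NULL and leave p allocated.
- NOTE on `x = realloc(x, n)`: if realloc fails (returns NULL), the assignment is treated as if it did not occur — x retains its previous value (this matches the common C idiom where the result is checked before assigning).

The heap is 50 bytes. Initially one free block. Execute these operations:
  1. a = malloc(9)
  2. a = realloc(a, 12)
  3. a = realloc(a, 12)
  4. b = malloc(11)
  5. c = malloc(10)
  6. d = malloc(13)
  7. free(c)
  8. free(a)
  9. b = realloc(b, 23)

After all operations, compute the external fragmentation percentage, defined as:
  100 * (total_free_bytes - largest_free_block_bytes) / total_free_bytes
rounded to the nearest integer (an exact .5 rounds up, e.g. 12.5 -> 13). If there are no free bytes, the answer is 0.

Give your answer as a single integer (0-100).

Answer: 54

Derivation:
Op 1: a = malloc(9) -> a = 0; heap: [0-8 ALLOC][9-49 FREE]
Op 2: a = realloc(a, 12) -> a = 0; heap: [0-11 ALLOC][12-49 FREE]
Op 3: a = realloc(a, 12) -> a = 0; heap: [0-11 ALLOC][12-49 FREE]
Op 4: b = malloc(11) -> b = 12; heap: [0-11 ALLOC][12-22 ALLOC][23-49 FREE]
Op 5: c = malloc(10) -> c = 23; heap: [0-11 ALLOC][12-22 ALLOC][23-32 ALLOC][33-49 FREE]
Op 6: d = malloc(13) -> d = 33; heap: [0-11 ALLOC][12-22 ALLOC][23-32 ALLOC][33-45 ALLOC][46-49 FREE]
Op 7: free(c) -> (freed c); heap: [0-11 ALLOC][12-22 ALLOC][23-32 FREE][33-45 ALLOC][46-49 FREE]
Op 8: free(a) -> (freed a); heap: [0-11 FREE][12-22 ALLOC][23-32 FREE][33-45 ALLOC][46-49 FREE]
Op 9: b = realloc(b, 23) -> NULL (b unchanged); heap: [0-11 FREE][12-22 ALLOC][23-32 FREE][33-45 ALLOC][46-49 FREE]
Free blocks: [12 10 4] total_free=26 largest=12 -> 100*(26-12)/26 = 1400/26 ≈ 53.846 -> rounds to 54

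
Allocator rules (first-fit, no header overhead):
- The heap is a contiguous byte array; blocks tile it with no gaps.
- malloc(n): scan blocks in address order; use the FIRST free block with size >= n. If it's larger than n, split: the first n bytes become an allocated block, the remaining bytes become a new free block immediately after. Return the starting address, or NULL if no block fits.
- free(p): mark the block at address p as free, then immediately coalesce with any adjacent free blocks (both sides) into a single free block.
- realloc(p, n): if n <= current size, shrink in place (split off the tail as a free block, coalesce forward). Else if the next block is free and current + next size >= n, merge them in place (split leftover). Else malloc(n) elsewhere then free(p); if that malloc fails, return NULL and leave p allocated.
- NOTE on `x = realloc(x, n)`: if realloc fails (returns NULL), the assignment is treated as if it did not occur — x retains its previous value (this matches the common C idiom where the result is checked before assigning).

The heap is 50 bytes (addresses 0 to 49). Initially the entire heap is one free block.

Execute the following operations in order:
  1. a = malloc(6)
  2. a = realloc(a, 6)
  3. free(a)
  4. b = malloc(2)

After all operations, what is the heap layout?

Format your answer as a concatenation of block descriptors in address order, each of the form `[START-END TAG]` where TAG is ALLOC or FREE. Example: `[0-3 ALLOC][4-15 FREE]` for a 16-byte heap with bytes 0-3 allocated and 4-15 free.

Op 1: a = malloc(6) -> a = 0; heap: [0-5 ALLOC][6-49 FREE]
Op 2: a = realloc(a, 6) -> a = 0; heap: [0-5 ALLOC][6-49 FREE]
Op 3: free(a) -> (freed a); heap: [0-49 FREE]
Op 4: b = malloc(2) -> b = 0; heap: [0-1 ALLOC][2-49 FREE]

Answer: [0-1 ALLOC][2-49 FREE]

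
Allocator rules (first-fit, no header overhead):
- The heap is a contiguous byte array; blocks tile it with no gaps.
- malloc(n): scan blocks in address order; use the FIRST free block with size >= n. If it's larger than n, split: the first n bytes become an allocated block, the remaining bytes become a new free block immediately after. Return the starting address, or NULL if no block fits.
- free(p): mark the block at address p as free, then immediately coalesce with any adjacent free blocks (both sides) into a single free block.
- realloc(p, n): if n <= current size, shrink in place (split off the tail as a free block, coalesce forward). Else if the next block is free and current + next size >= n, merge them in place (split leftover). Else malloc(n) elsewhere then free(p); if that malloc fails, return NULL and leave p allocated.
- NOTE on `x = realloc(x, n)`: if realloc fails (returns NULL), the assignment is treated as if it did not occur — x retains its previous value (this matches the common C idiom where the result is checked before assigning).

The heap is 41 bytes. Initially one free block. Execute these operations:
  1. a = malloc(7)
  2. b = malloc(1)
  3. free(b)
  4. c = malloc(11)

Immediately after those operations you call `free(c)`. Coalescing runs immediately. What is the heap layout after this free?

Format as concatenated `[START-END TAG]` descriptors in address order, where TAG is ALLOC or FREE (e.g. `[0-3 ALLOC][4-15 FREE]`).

Answer: [0-6 ALLOC][7-40 FREE]

Derivation:
Op 1: a = malloc(7) -> a = 0; heap: [0-6 ALLOC][7-40 FREE]
Op 2: b = malloc(1) -> b = 7; heap: [0-6 ALLOC][7-7 ALLOC][8-40 FREE]
Op 3: free(b) -> (freed b); heap: [0-6 ALLOC][7-40 FREE]
Op 4: c = malloc(11) -> c = 7; heap: [0-6 ALLOC][7-17 ALLOC][18-40 FREE]
free(c): c = 7 -> block [7-17 ALLOC]; mark free, coalesce with adjacent free neighbors -> [0-6 ALLOC][7-40 FREE]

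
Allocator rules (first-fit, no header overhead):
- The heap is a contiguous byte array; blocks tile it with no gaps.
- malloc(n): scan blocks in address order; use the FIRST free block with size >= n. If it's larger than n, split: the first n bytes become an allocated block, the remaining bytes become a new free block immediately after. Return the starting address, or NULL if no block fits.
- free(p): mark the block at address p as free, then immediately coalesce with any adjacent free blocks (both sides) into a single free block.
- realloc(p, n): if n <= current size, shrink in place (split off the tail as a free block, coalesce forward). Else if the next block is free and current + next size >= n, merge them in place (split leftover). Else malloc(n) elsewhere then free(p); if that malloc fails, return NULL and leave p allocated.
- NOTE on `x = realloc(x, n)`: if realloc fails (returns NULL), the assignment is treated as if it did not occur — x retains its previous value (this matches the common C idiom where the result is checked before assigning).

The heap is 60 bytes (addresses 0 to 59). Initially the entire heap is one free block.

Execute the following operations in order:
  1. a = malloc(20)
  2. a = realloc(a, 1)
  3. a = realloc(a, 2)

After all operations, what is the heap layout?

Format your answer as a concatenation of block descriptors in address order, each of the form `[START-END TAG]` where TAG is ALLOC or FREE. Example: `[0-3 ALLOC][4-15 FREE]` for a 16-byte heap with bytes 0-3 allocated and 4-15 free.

Op 1: a = malloc(20) -> a = 0; heap: [0-19 ALLOC][20-59 FREE]
Op 2: a = realloc(a, 1) -> a = 0; heap: [0-0 ALLOC][1-59 FREE]
Op 3: a = realloc(a, 2) -> a = 0; heap: [0-1 ALLOC][2-59 FREE]

Answer: [0-1 ALLOC][2-59 FREE]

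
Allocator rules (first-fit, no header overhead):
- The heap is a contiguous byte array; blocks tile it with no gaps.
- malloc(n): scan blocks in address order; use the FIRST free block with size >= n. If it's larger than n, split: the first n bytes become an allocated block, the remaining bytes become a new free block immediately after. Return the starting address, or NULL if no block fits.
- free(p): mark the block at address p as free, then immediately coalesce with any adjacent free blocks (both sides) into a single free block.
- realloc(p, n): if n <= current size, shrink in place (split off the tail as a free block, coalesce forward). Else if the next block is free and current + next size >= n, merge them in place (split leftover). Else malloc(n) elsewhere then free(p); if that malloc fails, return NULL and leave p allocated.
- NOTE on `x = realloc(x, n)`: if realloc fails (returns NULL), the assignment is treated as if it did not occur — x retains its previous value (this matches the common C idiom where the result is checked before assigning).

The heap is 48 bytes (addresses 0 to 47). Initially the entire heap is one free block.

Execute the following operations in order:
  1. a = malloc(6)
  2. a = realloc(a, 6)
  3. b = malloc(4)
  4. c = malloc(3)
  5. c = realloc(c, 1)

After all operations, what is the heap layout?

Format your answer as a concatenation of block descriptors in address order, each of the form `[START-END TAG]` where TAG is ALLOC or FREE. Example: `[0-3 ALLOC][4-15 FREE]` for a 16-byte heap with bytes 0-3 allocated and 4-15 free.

Op 1: a = malloc(6) -> a = 0; heap: [0-5 ALLOC][6-47 FREE]
Op 2: a = realloc(a, 6) -> a = 0; heap: [0-5 ALLOC][6-47 FREE]
Op 3: b = malloc(4) -> b = 6; heap: [0-5 ALLOC][6-9 ALLOC][10-47 FREE]
Op 4: c = malloc(3) -> c = 10; heap: [0-5 ALLOC][6-9 ALLOC][10-12 ALLOC][13-47 FREE]
Op 5: c = realloc(c, 1) -> c = 10; heap: [0-5 ALLOC][6-9 ALLOC][10-10 ALLOC][11-47 FREE]

Answer: [0-5 ALLOC][6-9 ALLOC][10-10 ALLOC][11-47 FREE]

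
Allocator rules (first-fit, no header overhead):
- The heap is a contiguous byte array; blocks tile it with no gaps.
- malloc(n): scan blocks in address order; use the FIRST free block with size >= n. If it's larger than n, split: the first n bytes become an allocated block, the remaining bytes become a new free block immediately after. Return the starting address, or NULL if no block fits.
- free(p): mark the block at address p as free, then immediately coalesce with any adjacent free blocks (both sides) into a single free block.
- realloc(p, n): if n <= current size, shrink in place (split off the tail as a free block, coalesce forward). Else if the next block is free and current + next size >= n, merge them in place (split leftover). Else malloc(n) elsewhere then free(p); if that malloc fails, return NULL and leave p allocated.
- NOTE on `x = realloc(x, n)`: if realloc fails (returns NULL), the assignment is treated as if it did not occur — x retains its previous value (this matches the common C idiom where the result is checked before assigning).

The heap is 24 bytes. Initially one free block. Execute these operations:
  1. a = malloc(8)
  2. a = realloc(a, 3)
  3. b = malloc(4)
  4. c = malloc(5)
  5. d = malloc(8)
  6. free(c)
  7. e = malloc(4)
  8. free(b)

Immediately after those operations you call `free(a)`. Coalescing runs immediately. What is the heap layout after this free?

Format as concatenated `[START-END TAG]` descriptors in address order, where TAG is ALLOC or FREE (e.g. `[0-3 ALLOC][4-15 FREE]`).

Op 1: a = malloc(8) -> a = 0; heap: [0-7 ALLOC][8-23 FREE]
Op 2: a = realloc(a, 3) -> a = 0; heap: [0-2 ALLOC][3-23 FREE]
Op 3: b = malloc(4) -> b = 3; heap: [0-2 ALLOC][3-6 ALLOC][7-23 FREE]
Op 4: c = malloc(5) -> c = 7; heap: [0-2 ALLOC][3-6 ALLOC][7-11 ALLOC][12-23 FREE]
Op 5: d = malloc(8) -> d = 12; heap: [0-2 ALLOC][3-6 ALLOC][7-11 ALLOC][12-19 ALLOC][20-23 FREE]
Op 6: free(c) -> (freed c); heap: [0-2 ALLOC][3-6 ALLOC][7-11 FREE][12-19 ALLOC][20-23 FREE]
Op 7: e = malloc(4) -> e = 7; heap: [0-2 ALLOC][3-6 ALLOC][7-10 ALLOC][11-11 FREE][12-19 ALLOC][20-23 FREE]
Op 8: free(b) -> (freed b); heap: [0-2 ALLOC][3-6 FREE][7-10 ALLOC][11-11 FREE][12-19 ALLOC][20-23 FREE]
free(a): a = 0 -> block [0-2 ALLOC]; mark free, coalesce with adjacent free neighbors -> [0-6 FREE][7-10 ALLOC][11-11 FREE][12-19 ALLOC][20-23 FREE]

Answer: [0-6 FREE][7-10 ALLOC][11-11 FREE][12-19 ALLOC][20-23 FREE]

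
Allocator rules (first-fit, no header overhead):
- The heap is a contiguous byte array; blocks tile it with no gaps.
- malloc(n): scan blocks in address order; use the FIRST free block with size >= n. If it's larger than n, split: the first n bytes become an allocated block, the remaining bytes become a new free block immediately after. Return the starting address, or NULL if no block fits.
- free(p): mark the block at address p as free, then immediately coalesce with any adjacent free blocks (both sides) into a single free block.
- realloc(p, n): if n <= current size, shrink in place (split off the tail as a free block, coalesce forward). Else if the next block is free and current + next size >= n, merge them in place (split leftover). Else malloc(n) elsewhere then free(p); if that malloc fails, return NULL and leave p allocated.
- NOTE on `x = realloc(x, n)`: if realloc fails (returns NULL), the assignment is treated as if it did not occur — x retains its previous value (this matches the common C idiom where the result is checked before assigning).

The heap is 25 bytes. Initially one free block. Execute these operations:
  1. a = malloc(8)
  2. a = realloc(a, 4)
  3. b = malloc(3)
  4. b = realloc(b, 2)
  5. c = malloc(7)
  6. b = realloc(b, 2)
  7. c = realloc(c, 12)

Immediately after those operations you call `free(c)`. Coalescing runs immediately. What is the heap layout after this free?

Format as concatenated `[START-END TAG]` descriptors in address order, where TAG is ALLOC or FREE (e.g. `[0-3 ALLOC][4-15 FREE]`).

Answer: [0-3 ALLOC][4-5 ALLOC][6-24 FREE]

Derivation:
Op 1: a = malloc(8) -> a = 0; heap: [0-7 ALLOC][8-24 FREE]
Op 2: a = realloc(a, 4) -> a = 0; heap: [0-3 ALLOC][4-24 FREE]
Op 3: b = malloc(3) -> b = 4; heap: [0-3 ALLOC][4-6 ALLOC][7-24 FREE]
Op 4: b = realloc(b, 2) -> b = 4; heap: [0-3 ALLOC][4-5 ALLOC][6-24 FREE]
Op 5: c = malloc(7) -> c = 6; heap: [0-3 ALLOC][4-5 ALLOC][6-12 ALLOC][13-24 FREE]
Op 6: b = realloc(b, 2) -> b = 4; heap: [0-3 ALLOC][4-5 ALLOC][6-12 ALLOC][13-24 FREE]
Op 7: c = realloc(c, 12) -> c = 6; heap: [0-3 ALLOC][4-5 ALLOC][6-17 ALLOC][18-24 FREE]
free(c): c = 6 -> block [6-17 ALLOC]; mark free, coalesce with adjacent free neighbors -> [0-3 ALLOC][4-5 ALLOC][6-24 FREE]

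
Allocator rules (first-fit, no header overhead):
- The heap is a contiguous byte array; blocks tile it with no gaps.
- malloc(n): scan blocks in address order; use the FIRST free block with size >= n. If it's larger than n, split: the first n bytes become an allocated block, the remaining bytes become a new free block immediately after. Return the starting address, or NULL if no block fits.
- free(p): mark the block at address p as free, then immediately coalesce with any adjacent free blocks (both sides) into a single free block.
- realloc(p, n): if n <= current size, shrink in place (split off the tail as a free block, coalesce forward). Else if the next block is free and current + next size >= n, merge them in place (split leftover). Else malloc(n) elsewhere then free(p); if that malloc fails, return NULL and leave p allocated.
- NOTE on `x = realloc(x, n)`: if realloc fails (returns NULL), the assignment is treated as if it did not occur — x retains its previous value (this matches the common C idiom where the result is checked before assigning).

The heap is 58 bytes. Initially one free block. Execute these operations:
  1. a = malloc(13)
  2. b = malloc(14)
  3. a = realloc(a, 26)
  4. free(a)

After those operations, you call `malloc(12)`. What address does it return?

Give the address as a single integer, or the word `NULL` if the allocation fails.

Op 1: a = malloc(13) -> a = 0; heap: [0-12 ALLOC][13-57 FREE]
Op 2: b = malloc(14) -> b = 13; heap: [0-12 ALLOC][13-26 ALLOC][27-57 FREE]
Op 3: a = realloc(a, 26) -> a = 27; heap: [0-12 FREE][13-26 ALLOC][27-52 ALLOC][53-57 FREE]
Op 4: free(a) -> (freed a); heap: [0-12 FREE][13-26 ALLOC][27-57 FREE]
malloc(12): first-fit scan over [0-12 FREE][13-26 ALLOC][27-57 FREE] -> 0

Answer: 0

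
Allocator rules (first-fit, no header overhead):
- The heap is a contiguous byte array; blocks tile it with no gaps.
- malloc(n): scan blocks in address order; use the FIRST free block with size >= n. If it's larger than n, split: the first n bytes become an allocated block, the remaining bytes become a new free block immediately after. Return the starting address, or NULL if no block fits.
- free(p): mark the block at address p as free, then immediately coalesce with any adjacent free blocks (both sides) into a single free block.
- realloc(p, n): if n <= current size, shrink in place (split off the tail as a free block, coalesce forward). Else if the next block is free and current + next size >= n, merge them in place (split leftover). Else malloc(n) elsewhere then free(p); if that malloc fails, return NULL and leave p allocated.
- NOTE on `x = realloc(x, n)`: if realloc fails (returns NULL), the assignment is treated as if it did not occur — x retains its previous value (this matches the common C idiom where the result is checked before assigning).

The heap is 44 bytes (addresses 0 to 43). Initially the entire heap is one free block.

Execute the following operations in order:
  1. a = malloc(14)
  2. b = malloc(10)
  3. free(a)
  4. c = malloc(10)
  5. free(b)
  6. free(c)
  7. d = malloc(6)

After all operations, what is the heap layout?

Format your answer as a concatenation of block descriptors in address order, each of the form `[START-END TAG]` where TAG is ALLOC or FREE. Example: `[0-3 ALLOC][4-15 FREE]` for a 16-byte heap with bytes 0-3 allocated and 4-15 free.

Op 1: a = malloc(14) -> a = 0; heap: [0-13 ALLOC][14-43 FREE]
Op 2: b = malloc(10) -> b = 14; heap: [0-13 ALLOC][14-23 ALLOC][24-43 FREE]
Op 3: free(a) -> (freed a); heap: [0-13 FREE][14-23 ALLOC][24-43 FREE]
Op 4: c = malloc(10) -> c = 0; heap: [0-9 ALLOC][10-13 FREE][14-23 ALLOC][24-43 FREE]
Op 5: free(b) -> (freed b); heap: [0-9 ALLOC][10-43 FREE]
Op 6: free(c) -> (freed c); heap: [0-43 FREE]
Op 7: d = malloc(6) -> d = 0; heap: [0-5 ALLOC][6-43 FREE]

Answer: [0-5 ALLOC][6-43 FREE]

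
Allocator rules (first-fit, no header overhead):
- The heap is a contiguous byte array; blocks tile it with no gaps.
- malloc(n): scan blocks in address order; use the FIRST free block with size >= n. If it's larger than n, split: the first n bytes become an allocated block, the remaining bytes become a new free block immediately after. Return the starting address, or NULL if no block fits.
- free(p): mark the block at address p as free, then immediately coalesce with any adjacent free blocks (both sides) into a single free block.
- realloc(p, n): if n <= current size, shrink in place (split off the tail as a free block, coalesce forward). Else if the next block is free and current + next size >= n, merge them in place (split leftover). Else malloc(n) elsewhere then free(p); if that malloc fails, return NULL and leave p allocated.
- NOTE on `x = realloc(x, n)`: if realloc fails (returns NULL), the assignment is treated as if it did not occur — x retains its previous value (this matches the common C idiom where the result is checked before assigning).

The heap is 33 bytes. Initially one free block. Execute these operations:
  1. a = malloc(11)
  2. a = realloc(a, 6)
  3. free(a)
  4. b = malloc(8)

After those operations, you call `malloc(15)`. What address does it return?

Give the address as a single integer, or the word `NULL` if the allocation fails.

Answer: 8

Derivation:
Op 1: a = malloc(11) -> a = 0; heap: [0-10 ALLOC][11-32 FREE]
Op 2: a = realloc(a, 6) -> a = 0; heap: [0-5 ALLOC][6-32 FREE]
Op 3: free(a) -> (freed a); heap: [0-32 FREE]
Op 4: b = malloc(8) -> b = 0; heap: [0-7 ALLOC][8-32 FREE]
malloc(15): first-fit scan over [0-7 ALLOC][8-32 FREE] -> 8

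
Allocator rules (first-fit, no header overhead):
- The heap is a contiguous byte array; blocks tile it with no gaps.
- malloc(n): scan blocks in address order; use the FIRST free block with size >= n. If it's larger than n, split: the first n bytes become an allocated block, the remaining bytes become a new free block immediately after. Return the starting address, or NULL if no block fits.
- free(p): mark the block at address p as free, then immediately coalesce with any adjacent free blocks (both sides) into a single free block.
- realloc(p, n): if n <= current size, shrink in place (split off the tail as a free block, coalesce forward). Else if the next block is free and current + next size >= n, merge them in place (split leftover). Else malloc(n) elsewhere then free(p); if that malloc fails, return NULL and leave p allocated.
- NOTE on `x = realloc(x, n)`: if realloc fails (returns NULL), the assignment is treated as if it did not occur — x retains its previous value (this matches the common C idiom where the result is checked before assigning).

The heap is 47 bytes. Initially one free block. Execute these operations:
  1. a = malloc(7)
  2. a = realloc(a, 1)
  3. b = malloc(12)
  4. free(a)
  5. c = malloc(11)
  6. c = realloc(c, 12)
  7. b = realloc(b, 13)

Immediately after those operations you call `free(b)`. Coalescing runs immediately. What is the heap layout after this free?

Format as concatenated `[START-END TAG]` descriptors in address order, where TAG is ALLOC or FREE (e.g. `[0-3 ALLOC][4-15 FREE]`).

Op 1: a = malloc(7) -> a = 0; heap: [0-6 ALLOC][7-46 FREE]
Op 2: a = realloc(a, 1) -> a = 0; heap: [0-0 ALLOC][1-46 FREE]
Op 3: b = malloc(12) -> b = 1; heap: [0-0 ALLOC][1-12 ALLOC][13-46 FREE]
Op 4: free(a) -> (freed a); heap: [0-0 FREE][1-12 ALLOC][13-46 FREE]
Op 5: c = malloc(11) -> c = 13; heap: [0-0 FREE][1-12 ALLOC][13-23 ALLOC][24-46 FREE]
Op 6: c = realloc(c, 12) -> c = 13; heap: [0-0 FREE][1-12 ALLOC][13-24 ALLOC][25-46 FREE]
Op 7: b = realloc(b, 13) -> b = 25; heap: [0-12 FREE][13-24 ALLOC][25-37 ALLOC][38-46 FREE]
free(b): b = 25 -> block [25-37 ALLOC]; mark free, coalesce with adjacent free neighbors -> [0-12 FREE][13-24 ALLOC][25-46 FREE]

Answer: [0-12 FREE][13-24 ALLOC][25-46 FREE]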